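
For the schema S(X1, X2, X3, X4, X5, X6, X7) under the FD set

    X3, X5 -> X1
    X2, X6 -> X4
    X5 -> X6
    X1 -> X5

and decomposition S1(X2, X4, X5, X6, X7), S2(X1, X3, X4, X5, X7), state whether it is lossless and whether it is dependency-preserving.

Lossless test: (X4, X5, X7)⁺ = {X4, X5, X6, X7}, which is a superkey of neither fragment — lossy.
Dependency preservation: every FD's attributes lie within a single fragment, so each can be enforced locally — preserved.

lossy but dependency-preserving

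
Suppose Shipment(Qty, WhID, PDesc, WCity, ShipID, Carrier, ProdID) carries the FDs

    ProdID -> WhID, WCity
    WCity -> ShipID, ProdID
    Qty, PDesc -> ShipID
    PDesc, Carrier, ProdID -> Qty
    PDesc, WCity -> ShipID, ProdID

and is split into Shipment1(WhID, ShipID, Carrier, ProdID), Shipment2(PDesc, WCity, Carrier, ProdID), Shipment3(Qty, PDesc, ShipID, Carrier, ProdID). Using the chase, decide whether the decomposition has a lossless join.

Yes

Chase test. Columns are Qty, WhID, PDesc, WCity, ShipID, Carrier, ProdID; row i has aⱼ where attribute j ∈ Shipmenti, else bᵢⱼ.
Initial tableau (one row per fragment):
  row 1: b11 a2 b13 b14 a5 a6 a7
  row 2: b21 b22 a3 a4 b25 a6 a7
  row 3: a1 b32 a3 b34 a5 a6 a7
Rows 1 and 2 agree on ProdID; apply ProdID→WhID, WCity and equate their WhID, WCity entries.
Rows 1 and 3 agree on ProdID; apply ProdID→WhID, WCity and equate their WhID, WCity entries.
Rows 1 and 2 agree on WCity; apply WCity→ShipID, ProdID and equate their ShipID, ProdID entries.
Rows 2 and 3 agree on PDesc, Carrier, ProdID; apply PDesc, Carrier, ProdID→Qty and equate their Qty entries.
Row 2 is now all distinguished symbols — the join is lossless.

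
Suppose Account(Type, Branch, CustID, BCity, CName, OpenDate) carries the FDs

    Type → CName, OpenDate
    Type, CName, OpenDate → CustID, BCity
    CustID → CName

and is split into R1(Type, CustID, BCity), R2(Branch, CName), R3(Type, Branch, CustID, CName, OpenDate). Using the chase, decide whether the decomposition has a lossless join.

Yes

Chase test. Columns are Type, Branch, CustID, BCity, CName, OpenDate; row i has aⱼ where attribute j ∈ Ri, else bᵢⱼ.
Initial tableau (one row per fragment):
  row 1: a1 b12 a3 a4 b15 b16
  row 2: b21 a2 b23 b24 a5 b26
  row 3: a1 a2 a3 b34 a5 a6
Rows 1 and 3 agree on Type; apply Type→CName, OpenDate and equate their CName, OpenDate entries.
Rows 1 and 3 agree on Type, CName, OpenDate; apply Type, CName, OpenDate→CustID, BCity and equate their CustID, BCity entries.
Row 3 is now all distinguished symbols — the join is lossless.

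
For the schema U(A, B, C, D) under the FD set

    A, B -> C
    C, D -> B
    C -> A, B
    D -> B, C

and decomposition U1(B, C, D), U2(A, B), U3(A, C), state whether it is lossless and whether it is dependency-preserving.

Lossless test (chase): Rows 1 and 3 agree on C; apply C→A, B and equate their A, B entries. Rows 1 and 2 agree on A, B; apply A, B→C and equate their C entries. Row 1 is now all distinguished symbols — the join is lossless.
Dependency preservation: the restricted closure of {A, B} across the fragments never reaches {C}, so A, B → C cannot be enforced without a join — not preserved.

lossless but not dependency-preserving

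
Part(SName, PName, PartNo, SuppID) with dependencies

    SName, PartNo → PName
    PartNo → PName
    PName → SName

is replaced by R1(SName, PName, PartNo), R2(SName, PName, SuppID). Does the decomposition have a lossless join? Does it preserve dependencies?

lossy but dependency-preserving

Lossless test: (SName, PName)⁺ = {SName, PName}, which is a superkey of neither fragment — lossy.
Dependency preservation: every FD's attributes lie within a single fragment, so each can be enforced locally — preserved.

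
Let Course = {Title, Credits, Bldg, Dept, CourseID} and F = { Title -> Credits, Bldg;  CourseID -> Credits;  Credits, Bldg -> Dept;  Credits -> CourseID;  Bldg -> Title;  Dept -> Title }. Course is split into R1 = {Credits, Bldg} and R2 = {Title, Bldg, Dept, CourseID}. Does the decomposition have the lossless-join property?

Common attributes: R1 ∩ R2 = {Bldg}.
Closure of {Bldg}: Bldg → Title applies, adding Title; Title → Credits, Bldg applies, adding Credits; Credits, Bldg → Dept applies, adding Dept; Credits → CourseID applies, adding CourseID. So (Bldg)⁺ = {Title, Credits, Bldg, Dept, CourseID}.
This closure contains every attribute of R1, so R1 ∩ R2 → R1. The join is lossless.

Yes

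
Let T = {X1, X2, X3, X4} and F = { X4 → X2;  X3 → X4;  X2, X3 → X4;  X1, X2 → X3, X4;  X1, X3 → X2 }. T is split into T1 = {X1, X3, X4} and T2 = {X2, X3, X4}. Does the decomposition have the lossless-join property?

Yes

Common attributes: T1 ∩ T2 = {X3, X4}.
Closure of {X3, X4}: X4 → X2 applies, adding X2. So (X3, X4)⁺ = {X2, X3, X4}.
This closure contains every attribute of T2, so T1 ∩ T2 → T2. The join is lossless.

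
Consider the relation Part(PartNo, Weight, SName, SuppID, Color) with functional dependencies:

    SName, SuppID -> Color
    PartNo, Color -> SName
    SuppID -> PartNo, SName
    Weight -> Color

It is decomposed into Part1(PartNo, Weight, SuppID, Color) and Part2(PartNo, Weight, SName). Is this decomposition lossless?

Yes

Common attributes: Part1 ∩ Part2 = {PartNo, Weight}.
Closure of {PartNo, Weight}: Weight → Color applies, adding Color; PartNo, Color → SName applies, adding SName. So (PartNo, Weight)⁺ = {PartNo, Weight, SName, Color}.
This closure contains every attribute of Part2, so Part1 ∩ Part2 → Part2. The join is lossless.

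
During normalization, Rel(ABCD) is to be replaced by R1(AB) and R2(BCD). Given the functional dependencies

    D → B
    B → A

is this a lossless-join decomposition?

Yes

Common attributes: R1 ∩ R2 = {B}.
Closure of {B}: B → A applies, adding A. So (B)⁺ = {AB}.
This closure contains every attribute of R1, so R1 ∩ R2 → R1. The join is lossless.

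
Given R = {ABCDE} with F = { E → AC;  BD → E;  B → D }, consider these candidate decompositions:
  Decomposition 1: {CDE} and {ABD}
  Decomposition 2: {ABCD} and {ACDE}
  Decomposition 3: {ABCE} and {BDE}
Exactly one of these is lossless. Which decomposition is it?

Decomposition 3

Decomposition 1: common = {D}, closure = {D} → lossy.
Decomposition 2: common = {ACD}, closure = {ACD} → lossy.
Decomposition 3: common = {BE}, closure = {ABCDE} → lossless.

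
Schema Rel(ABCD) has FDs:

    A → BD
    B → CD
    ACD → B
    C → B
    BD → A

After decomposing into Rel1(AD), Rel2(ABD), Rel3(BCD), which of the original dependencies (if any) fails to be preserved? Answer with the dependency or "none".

A → BD lies within Rel2.
B → CD lies within Rel3.
ACD → B: restricted closure across fragments reaches B.
C → B lies within Rel3.
BD → A lies within Rel2.
Every dependency is enforceable on the fragments, so the decomposition is dependency-preserving.

none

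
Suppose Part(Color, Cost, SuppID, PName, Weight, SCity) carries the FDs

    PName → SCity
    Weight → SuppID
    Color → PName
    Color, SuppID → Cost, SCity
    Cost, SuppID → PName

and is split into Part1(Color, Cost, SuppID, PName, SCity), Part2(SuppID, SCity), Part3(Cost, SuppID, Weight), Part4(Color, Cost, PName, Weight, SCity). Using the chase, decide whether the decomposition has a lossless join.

Chase test. Columns are Color, Cost, SuppID, PName, Weight, SCity; row i has aⱼ where attribute j ∈ Parti, else bᵢⱼ.
Initial tableau (one row per fragment):
  row 1: a1 a2 a3 a4 b15 a6
  row 2: b21 b22 a3 b24 b25 a6
  row 3: b31 a2 a3 b34 a5 b36
  row 4: a1 a2 b43 a4 a5 a6
Rows 3 and 4 agree on Weight; apply Weight→SuppID and equate their SuppID entries.
Rows 1 and 3 agree on Cost, SuppID; apply Cost, SuppID→PName and equate their PName entries.
Rows 1 and 3 agree on PName; apply PName→SCity and equate their SCity entries.
Row 4 is now all distinguished symbols — the join is lossless.

Yes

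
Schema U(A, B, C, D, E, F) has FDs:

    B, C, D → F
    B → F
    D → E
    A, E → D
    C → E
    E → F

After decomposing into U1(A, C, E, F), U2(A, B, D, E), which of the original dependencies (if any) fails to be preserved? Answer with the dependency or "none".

B → F

Check B → F: no single fragment contains all of {B, F}, and the restricted closure of {B} across the fragments never reaches {F}.
B, C, D → F is preserved.
D → E is preserved.
A, E → D is preserved.
C → E is preserved.
E → F is preserved.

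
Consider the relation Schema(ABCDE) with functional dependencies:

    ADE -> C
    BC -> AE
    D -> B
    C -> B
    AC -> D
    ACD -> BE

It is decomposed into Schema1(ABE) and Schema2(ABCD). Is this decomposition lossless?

No

Common attributes: Schema1 ∩ Schema2 = {AB}.
No dependency enlarges {AB}, so (AB)⁺ = {AB}.
The closure contains neither all of Schema1 = {ABE} nor all of Schema2 = {ABCD}, so the common attributes are not a superkey of either fragment. The join is lossy.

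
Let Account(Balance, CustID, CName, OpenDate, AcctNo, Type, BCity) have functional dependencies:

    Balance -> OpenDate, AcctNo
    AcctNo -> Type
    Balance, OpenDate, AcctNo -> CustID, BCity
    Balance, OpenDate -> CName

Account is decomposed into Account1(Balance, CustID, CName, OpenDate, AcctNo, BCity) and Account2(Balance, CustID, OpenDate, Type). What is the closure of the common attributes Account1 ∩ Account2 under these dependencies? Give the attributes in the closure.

Balance, CustID, CName, OpenDate, AcctNo, Type, BCity

Account1 ∩ Account2 = {Balance, CustID, OpenDate}.
Balance → OpenDate, AcctNo applies, adding AcctNo
AcctNo → Type applies, adding Type
Balance, OpenDate, AcctNo → CustID, BCity applies, adding BCity
Balance, OpenDate → CName applies, adding CName
Closure: {Balance, CustID, CName, OpenDate, AcctNo, Type, BCity}.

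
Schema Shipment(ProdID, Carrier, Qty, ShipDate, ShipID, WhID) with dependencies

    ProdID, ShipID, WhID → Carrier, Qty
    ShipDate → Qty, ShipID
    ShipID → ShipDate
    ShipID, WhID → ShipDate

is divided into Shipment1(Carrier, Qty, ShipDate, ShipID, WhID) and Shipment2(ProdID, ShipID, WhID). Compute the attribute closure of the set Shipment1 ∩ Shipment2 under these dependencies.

Shipment1 ∩ Shipment2 = {ShipID, WhID}.
ShipID → ShipDate applies, adding ShipDate
ShipDate → Qty, ShipID applies, adding Qty
Closure: {Qty, ShipDate, ShipID, WhID}.

Qty, ShipDate, ShipID, WhID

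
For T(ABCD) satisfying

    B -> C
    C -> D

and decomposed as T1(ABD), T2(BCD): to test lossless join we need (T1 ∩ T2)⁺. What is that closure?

BCD

T1 ∩ T2 = {BD}.
B → C applies, adding C
Closure: {BCD}.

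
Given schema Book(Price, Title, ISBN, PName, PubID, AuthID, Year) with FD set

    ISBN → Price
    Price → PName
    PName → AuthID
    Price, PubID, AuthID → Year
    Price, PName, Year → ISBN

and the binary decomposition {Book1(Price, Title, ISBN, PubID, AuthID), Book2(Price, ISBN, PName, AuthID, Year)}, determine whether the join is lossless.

Common attributes: Book1 ∩ Book2 = {Price, ISBN, AuthID}.
Closure of {Price, ISBN, AuthID}: Price → PName applies, adding PName. So (Price, ISBN, AuthID)⁺ = {Price, ISBN, PName, AuthID}.
The closure contains neither all of Book1 = {Price, Title, ISBN, PubID, AuthID} nor all of Book2 = {Price, ISBN, PName, AuthID, Year}, so the common attributes are not a superkey of either fragment. The join is lossy.

No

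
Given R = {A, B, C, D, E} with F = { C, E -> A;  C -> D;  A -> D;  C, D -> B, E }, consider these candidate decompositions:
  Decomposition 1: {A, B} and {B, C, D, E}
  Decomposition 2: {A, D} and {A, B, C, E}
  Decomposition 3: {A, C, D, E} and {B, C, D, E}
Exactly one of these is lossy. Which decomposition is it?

Decomposition 1: common = {B}, closure = {B} → lossy.
Decomposition 2: common = {A}, closure = {A, D} → lossless.
Decomposition 3: common = {C, D, E}, closure = {A, B, C, D, E} → lossless.

Decomposition 1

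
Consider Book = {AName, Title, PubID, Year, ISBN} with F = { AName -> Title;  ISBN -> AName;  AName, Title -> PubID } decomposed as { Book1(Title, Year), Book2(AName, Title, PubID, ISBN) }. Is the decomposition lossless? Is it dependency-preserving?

Lossless test: (Title)⁺ = {Title}, which is a superkey of neither fragment — lossy.
Dependency preservation: every FD's attributes lie within a single fragment, so each can be enforced locally — preserved.

lossy but dependency-preserving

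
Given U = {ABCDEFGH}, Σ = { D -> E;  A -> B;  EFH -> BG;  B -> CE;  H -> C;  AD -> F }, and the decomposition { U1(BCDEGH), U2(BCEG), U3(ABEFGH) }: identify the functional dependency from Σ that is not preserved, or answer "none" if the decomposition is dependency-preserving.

AD -> F

Check AD → F: no single fragment contains all of {ADF}, and the restricted closure of {AD} across the fragments never reaches {F}.
D → E is preserved.
A → B is preserved.
EFH → BG is preserved.
B → CE is preserved.
H → C is preserved.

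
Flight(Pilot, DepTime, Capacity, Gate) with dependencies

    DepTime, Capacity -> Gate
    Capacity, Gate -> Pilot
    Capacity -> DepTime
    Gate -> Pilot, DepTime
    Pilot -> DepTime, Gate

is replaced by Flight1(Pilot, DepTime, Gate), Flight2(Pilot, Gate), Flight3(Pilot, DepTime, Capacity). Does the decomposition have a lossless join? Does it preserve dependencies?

lossless and dependency-preserving

Lossless test (chase): Rows 1 and 2 agree on Gate; apply Gate→Pilot, DepTime and equate their Pilot, DepTime entries. Rows 1 and 3 agree on Pilot; apply Pilot→DepTime, Gate and equate their DepTime, Gate entries. Row 3 is now all distinguished symbols — the join is lossless.
Dependency preservation: DepTime, Capacity → Gate; Capacity, Gate → Pilot are not contained in any single fragment, but the restricted closure of each left-hand side across the fragments still reaches the right-hand side; the remaining FDs each lie inside some fragment. All dependencies are preserved.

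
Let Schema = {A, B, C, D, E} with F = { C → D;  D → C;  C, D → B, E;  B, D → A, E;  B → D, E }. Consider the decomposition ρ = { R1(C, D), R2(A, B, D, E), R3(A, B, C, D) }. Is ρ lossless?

Yes

Chase test. Columns are A, B, C, D, E; row i has aⱼ where attribute j ∈ Ri, else bᵢⱼ.
Initial tableau (one row per fragment):
  row 1: b11 b12 a3 a4 b15
  row 2: a1 a2 b23 a4 a5
  row 3: a1 a2 a3 a4 b35
Rows 1 and 2 agree on D; apply D→C and equate their C entries.
Rows 1 and 2 agree on C, D; apply C, D→B, E and equate their B, E entries.
Rows 1 and 3 agree on C, D; apply C, D→B, E and equate their B, E entries.
Rows 1 and 2 agree on B, D; apply B, D→A, E and equate their A, E entries.
Row 1 is now all distinguished symbols — the join is lossless.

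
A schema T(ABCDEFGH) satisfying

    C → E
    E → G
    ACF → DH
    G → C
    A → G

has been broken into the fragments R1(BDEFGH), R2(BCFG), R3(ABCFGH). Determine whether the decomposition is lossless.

Chase test. Columns are ABCDEFGH; row i has aⱼ where attribute j ∈ Ri, else bᵢⱼ.
Initial tableau (one row per fragment):
  row 1: b11 a2 b13 a4 a5 a6 a7 a8
  row 2: b21 a2 a3 b24 b25 a6 a7 b28
  row 3: a1 a2 a3 b34 b35 a6 a7 a8
Rows 2 and 3 agree on C; apply C→E and equate their E entries.
Rows 1 and 2 agree on G; apply G→C and equate their C entries.
Rows 1 and 2 agree on C; apply C→E and equate their E entries.
No row becomes fully distinguished — the join is lossy.

No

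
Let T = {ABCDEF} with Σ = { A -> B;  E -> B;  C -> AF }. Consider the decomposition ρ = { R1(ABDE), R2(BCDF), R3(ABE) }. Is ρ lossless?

Chase test. Columns are ABCDEF; row i has aⱼ where attribute j ∈ Ri, else bᵢⱼ.
Initial tableau (one row per fragment):
  row 1: a1 a2 b13 a4 a5 b16
  row 2: b21 a2 a3 a4 b25 a6
  row 3: a1 a2 b33 b34 a5 b36
No row becomes fully distinguished — the join is lossy.

No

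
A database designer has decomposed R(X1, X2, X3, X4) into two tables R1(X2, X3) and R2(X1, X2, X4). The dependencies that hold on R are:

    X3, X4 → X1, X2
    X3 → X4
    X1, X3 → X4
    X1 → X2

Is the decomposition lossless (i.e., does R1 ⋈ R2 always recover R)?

Common attributes: R1 ∩ R2 = {X2}.
No dependency enlarges {X2}, so (X2)⁺ = {X2}.
The closure contains neither all of R1 = {X2, X3} nor all of R2 = {X1, X2, X4}, so the common attributes are not a superkey of either fragment. The join is lossy.

No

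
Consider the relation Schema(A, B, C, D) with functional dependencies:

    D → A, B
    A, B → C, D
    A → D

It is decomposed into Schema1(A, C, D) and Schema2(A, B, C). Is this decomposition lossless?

Yes

Common attributes: Schema1 ∩ Schema2 = {A, C}.
Closure of {A, C}: A → D applies, adding D; D → A, B applies, adding B. So (A, C)⁺ = {A, B, C, D}.
This closure contains every attribute of Schema1, so Schema1 ∩ Schema2 → Schema1. The join is lossless.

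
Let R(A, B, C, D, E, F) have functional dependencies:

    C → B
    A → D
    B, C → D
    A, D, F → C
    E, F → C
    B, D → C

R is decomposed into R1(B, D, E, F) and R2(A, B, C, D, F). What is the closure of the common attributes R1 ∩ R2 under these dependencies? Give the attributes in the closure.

B, C, D, F

R1 ∩ R2 = {B, D, F}.
B, D → C applies, adding C
Closure: {B, C, D, F}.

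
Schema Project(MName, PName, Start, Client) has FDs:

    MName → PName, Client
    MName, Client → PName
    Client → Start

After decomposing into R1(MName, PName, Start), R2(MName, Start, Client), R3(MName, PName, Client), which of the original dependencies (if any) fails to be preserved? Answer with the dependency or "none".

MName → PName, Client lies within R3.
MName, Client → PName lies within R3.
Client → Start lies within R2.
Every dependency is enforceable on the fragments, so the decomposition is dependency-preserving.

none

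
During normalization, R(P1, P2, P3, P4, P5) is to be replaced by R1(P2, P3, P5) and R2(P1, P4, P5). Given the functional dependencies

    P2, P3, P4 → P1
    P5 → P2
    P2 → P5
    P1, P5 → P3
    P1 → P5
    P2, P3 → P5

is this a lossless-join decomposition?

Common attributes: R1 ∩ R2 = {P5}.
Closure of {P5}: P5 → P2 applies, adding P2. So (P5)⁺ = {P2, P5}.
The closure contains neither all of R1 = {P2, P3, P5} nor all of R2 = {P1, P4, P5}, so the common attributes are not a superkey of either fragment. The join is lossy.

No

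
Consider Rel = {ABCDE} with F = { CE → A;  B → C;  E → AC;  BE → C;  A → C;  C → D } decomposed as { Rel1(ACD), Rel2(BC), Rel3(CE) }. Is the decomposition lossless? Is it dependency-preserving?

lossy and not dependency-preserving

Lossless test (chase): Rows 1 and 2 agree on C; apply C→D and equate their D entries. Rows 1 and 3 agree on C; apply C→D and equate their D entries. No row becomes fully distinguished — the join is lossy.
Dependency preservation: the restricted closure of {CE} across the fragments never reaches {A}, so CE → A cannot be enforced without a join — not preserved.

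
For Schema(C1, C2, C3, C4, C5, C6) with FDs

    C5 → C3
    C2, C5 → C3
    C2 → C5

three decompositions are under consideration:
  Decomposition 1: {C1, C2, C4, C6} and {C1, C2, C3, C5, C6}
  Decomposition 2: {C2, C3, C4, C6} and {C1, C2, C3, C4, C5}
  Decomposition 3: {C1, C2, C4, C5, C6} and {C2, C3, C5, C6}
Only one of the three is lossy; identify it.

Decomposition 2

Decomposition 1: common = {C1, C2, C6}, closure = {C1, C2, C3, C5, C6} → lossless.
Decomposition 2: common = {C2, C3, C4}, closure = {C2, C3, C4, C5} → lossy.
Decomposition 3: common = {C2, C5, C6}, closure = {C2, C3, C5, C6} → lossless.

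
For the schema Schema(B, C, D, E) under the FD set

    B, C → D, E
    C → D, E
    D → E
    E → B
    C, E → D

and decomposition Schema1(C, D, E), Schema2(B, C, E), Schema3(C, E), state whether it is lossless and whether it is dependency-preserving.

lossless and dependency-preserving

Lossless test (chase): Rows 1 and 2 agree on C; apply C→D, E and equate their D, E entries. Rows 1 and 3 agree on C; apply C→D, E and equate their D, E entries. Rows 1 and 2 agree on E; apply E→B and equate their B entries. Rows 1 and 3 agree on E; apply E→B and equate their B entries. Row 1 is now all distinguished symbols — the join is lossless.
Dependency preservation: B, C → D, E is not contained in any single fragment, but the restricted closure of its left-hand side across the fragments still reaches the right-hand side; the remaining FDs each lie inside some fragment. All dependencies are preserved.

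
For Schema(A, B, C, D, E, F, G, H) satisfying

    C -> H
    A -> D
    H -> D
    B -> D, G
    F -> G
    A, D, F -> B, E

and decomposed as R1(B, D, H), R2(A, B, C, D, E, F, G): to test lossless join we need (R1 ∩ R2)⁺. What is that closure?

R1 ∩ R2 = {B, D}.
B → D, G applies, adding G
Closure: {B, D, G}.

B, D, G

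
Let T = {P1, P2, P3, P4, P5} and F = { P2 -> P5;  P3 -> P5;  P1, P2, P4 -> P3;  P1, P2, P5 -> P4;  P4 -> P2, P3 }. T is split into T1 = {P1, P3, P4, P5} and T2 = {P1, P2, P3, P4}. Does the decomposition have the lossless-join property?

Yes

Common attributes: T1 ∩ T2 = {P1, P3, P4}.
Closure of {P1, P3, P4}: P3 → P5 applies, adding P5; P4 → P2, P3 applies, adding P2. So (P1, P3, P4)⁺ = {P1, P2, P3, P4, P5}.
This closure contains every attribute of T1, so T1 ∩ T2 → T1. The join is lossless.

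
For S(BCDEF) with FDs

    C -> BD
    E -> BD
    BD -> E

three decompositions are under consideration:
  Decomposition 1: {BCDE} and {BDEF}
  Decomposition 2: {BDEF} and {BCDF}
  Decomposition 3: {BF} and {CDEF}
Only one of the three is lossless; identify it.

Decomposition 2

Decomposition 1: common = {BDE}, closure = {BDE} → lossy.
Decomposition 2: common = {BDF}, closure = {BDEF} → lossless.
Decomposition 3: common = {F}, closure = {F} → lossy.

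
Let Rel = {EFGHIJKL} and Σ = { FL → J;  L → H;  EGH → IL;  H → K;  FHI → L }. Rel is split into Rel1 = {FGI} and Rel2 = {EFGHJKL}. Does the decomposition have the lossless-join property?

No

Common attributes: Rel1 ∩ Rel2 = {FG}.
No dependency enlarges {FG}, so (FG)⁺ = {FG}.
The closure contains neither all of Rel1 = {FGI} nor all of Rel2 = {EFGHJKL}, so the common attributes are not a superkey of either fragment. The join is lossy.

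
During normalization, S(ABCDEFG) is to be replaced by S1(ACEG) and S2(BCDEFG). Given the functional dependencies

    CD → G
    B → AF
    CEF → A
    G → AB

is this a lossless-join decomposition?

Yes

Common attributes: S1 ∩ S2 = {CEG}.
Closure of {CEG}: G → AB applies, adding AB; B → AF applies, adding F. So (CEG)⁺ = {ABCEFG}.
This closure contains every attribute of S1, so S1 ∩ S2 → S1. The join is lossless.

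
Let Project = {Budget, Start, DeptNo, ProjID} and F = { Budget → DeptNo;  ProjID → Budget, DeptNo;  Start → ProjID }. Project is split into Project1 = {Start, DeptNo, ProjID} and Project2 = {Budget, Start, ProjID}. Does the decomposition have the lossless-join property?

Yes

Common attributes: Project1 ∩ Project2 = {Start, ProjID}.
Closure of {Start, ProjID}: ProjID → Budget, DeptNo applies, adding Budget, DeptNo. So (Start, ProjID)⁺ = {Budget, Start, DeptNo, ProjID}.
This closure contains every attribute of Project1, so Project1 ∩ Project2 → Project1. The join is lossless.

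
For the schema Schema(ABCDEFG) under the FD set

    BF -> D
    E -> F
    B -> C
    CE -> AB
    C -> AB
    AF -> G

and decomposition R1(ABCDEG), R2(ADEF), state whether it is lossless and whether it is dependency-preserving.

Lossless test: (ADE)⁺ = {ADEFG}, which contains all of one fragment — lossless.
Dependency preservation: the restricted closure of {BF} across the fragments never reaches {D}, so BF → D cannot be enforced without a join — not preserved.

lossless but not dependency-preserving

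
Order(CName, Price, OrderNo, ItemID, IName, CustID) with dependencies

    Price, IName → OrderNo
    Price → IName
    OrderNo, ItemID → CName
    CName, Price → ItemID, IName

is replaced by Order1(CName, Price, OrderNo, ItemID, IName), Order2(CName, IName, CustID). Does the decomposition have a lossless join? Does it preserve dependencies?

Lossless test: (CName, IName)⁺ = {CName, IName}, which is a superkey of neither fragment — lossy.
Dependency preservation: every FD's attributes lie within a single fragment, so each can be enforced locally — preserved.

lossy but dependency-preserving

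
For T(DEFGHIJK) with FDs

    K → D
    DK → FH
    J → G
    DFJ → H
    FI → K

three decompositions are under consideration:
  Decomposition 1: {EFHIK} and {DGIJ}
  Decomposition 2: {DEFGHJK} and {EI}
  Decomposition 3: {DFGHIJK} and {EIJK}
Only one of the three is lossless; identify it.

Decomposition 1: common = {I}, closure = {I} → lossy.
Decomposition 2: common = {E}, closure = {E} → lossy.
Decomposition 3: common = {IJK}, closure = {DFGHIJK} → lossless.

Decomposition 3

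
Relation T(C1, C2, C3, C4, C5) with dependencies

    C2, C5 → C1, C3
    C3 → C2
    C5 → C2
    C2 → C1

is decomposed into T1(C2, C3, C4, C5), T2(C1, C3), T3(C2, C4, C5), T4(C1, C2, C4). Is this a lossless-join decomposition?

Yes

Chase test. Columns are C1, C2, C3, C4, C5; row i has aⱼ where attribute j ∈ Ti, else bᵢⱼ.
Initial tableau (one row per fragment):
  row 1: b11 a2 a3 a4 a5
  row 2: a1 b22 a3 b24 b25
  row 3: b31 a2 b33 a4 a5
  row 4: a1 a2 b43 a4 b45
Rows 1 and 3 agree on C2, C5; apply C2, C5→C1, C3 and equate their C1, C3 entries.
Rows 1 and 2 agree on C3; apply C3→C2 and equate their C2 entries.
Rows 1 and 2 agree on C2; apply C2→C1 and equate their C1 entries.
Row 1 is now all distinguished symbols — the join is lossless.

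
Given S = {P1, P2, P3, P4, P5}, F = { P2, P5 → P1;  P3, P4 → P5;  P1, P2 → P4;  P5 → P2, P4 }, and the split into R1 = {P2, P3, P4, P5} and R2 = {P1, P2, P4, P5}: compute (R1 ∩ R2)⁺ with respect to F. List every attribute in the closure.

R1 ∩ R2 = {P2, P4, P5}.
P2, P5 → P1 applies, adding P1
Closure: {P1, P2, P4, P5}.

P1, P2, P4, P5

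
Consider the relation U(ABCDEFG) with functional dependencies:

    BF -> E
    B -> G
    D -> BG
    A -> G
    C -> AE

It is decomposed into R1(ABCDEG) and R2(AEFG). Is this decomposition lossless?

No

Common attributes: R1 ∩ R2 = {AEG}.
No dependency enlarges {AEG}, so (AEG)⁺ = {AEG}.
The closure contains neither all of R1 = {ABCDEG} nor all of R2 = {AEFG}, so the common attributes are not a superkey of either fragment. The join is lossy.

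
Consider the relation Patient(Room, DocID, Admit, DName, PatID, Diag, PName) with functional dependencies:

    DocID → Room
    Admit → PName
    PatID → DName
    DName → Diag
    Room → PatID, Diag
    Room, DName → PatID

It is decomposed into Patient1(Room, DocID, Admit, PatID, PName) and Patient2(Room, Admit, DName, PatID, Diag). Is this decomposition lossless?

Yes

Common attributes: Patient1 ∩ Patient2 = {Room, Admit, PatID}.
Closure of {Room, Admit, PatID}: Admit → PName applies, adding PName; PatID → DName applies, adding DName; DName → Diag applies, adding Diag. So (Room, Admit, PatID)⁺ = {Room, Admit, DName, PatID, Diag, PName}.
This closure contains every attribute of Patient2, so Patient1 ∩ Patient2 → Patient2. The join is lossless.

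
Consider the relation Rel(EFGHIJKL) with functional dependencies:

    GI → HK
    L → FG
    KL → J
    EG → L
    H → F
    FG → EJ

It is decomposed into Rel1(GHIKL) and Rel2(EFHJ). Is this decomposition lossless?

Common attributes: Rel1 ∩ Rel2 = {H}.
Closure of {H}: H → F applies, adding F. So (H)⁺ = {FH}.
The closure contains neither all of Rel1 = {GHIKL} nor all of Rel2 = {EFHJ}, so the common attributes are not a superkey of either fragment. The join is lossy.

No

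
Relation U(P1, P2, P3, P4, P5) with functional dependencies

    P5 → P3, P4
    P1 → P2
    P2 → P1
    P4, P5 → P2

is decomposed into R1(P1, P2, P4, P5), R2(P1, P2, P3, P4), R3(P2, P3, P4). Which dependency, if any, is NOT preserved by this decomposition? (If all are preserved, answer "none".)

P5 → P3, P4

Check P5 → P3, P4: no single fragment contains all of {P3, P4, P5}, and the restricted closure of {P5} across the fragments never reaches {P3, P4}.
P1 → P2 is preserved.
P2 → P1 is preserved.
P4, P5 → P2 is preserved.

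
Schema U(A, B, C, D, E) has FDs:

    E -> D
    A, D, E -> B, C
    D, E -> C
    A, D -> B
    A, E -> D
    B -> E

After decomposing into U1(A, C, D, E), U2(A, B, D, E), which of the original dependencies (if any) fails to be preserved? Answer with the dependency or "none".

E → D lies within U1.
A, D, E → B, C: restricted closure across fragments reaches B, C.
D, E → C lies within U1.
A, D → B lies within U2.
A, E → D lies within U1.
B → E lies within U2.
Every dependency is enforceable on the fragments, so the decomposition is dependency-preserving.

none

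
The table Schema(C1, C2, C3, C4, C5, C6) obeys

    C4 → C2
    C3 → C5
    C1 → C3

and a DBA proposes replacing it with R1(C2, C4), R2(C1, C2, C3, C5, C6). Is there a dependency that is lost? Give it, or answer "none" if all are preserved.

none

C4 → C2 lies within R1.
C3 → C5 lies within R2.
C1 → C3 lies within R2.
Every dependency is enforceable on the fragments, so the decomposition is dependency-preserving.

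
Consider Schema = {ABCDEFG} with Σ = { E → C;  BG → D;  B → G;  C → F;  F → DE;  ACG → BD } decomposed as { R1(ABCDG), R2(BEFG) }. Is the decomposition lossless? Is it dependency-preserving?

Lossless test: (BG)⁺ = {BDG}, which is a superkey of neither fragment — lossy.
Dependency preservation: the restricted closure of {E} across the fragments never reaches {C}, so E → C cannot be enforced without a join — not preserved.

lossy and not dependency-preserving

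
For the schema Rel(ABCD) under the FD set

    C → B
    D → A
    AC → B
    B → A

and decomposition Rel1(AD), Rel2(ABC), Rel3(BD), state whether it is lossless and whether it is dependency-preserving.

lossy but dependency-preserving

Lossless test (chase): Rows 1 and 3 agree on D; apply D→A and equate their A entries. No row becomes fully distinguished — the join is lossy.
Dependency preservation: every FD's attributes lie within a single fragment, so each can be enforced locally — preserved.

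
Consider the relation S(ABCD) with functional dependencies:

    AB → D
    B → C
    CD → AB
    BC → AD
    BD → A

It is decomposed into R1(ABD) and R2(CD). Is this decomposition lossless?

No

Common attributes: R1 ∩ R2 = {D}.
No dependency enlarges {D}, so (D)⁺ = {D}.
The closure contains neither all of R1 = {ABD} nor all of R2 = {CD}, so the common attributes are not a superkey of either fragment. The join is lossy.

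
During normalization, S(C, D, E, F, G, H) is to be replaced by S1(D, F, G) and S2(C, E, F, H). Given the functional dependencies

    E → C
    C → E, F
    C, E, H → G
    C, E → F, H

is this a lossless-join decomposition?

No

Common attributes: S1 ∩ S2 = {F}.
No dependency enlarges {F}, so (F)⁺ = {F}.
The closure contains neither all of S1 = {D, F, G} nor all of S2 = {C, E, F, H}, so the common attributes are not a superkey of either fragment. The join is lossy.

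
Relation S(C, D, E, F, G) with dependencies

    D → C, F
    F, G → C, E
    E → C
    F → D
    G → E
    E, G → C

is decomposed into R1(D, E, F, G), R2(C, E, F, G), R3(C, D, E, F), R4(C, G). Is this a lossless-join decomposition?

Chase test. Columns are C, D, E, F, G; row i has aⱼ where attribute j ∈ Ri, else bᵢⱼ.
Initial tableau (one row per fragment):
  row 1: b11 a2 a3 a4 a5
  row 2: a1 b22 a3 a4 a5
  row 3: a1 a2 a3 a4 b35
  row 4: a1 b42 b43 b44 a5
Rows 1 and 3 agree on D; apply D→C, F and equate their C, F entries.
Rows 1 and 2 agree on F; apply F→D and equate their D entries.
Rows 1 and 4 agree on G; apply G→E and equate their E entries.
Row 1 is now all distinguished symbols — the join is lossless.

Yes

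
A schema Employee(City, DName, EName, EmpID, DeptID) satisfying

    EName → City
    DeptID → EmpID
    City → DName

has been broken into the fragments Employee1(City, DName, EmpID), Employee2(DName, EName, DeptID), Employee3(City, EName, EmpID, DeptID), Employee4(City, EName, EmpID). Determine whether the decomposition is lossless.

Chase test. Columns are City, DName, EName, EmpID, DeptID; row i has aⱼ where attribute j ∈ Employeei, else bᵢⱼ.
Initial tableau (one row per fragment):
  row 1: a1 a2 b13 a4 b15
  row 2: b21 a2 a3 b24 a5
  row 3: a1 b32 a3 a4 a5
  row 4: a1 b42 a3 a4 b45
Rows 2 and 3 agree on EName; apply EName→City and equate their City entries.
Rows 2 and 3 agree on DeptID; apply DeptID→EmpID and equate their EmpID entries.
Rows 1 and 3 agree on City; apply City→DName and equate their DName entries.
Rows 1 and 4 agree on City; apply City→DName and equate their DName entries.
Row 2 is now all distinguished symbols — the join is lossless.

Yes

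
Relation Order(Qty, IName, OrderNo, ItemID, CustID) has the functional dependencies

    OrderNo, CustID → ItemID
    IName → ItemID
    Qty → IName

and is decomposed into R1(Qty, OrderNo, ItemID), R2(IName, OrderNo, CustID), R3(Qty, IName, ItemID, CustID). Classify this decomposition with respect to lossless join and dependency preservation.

lossy and not dependency-preserving

Lossless test (chase): Rows 2 and 3 agree on IName; apply IName→ItemID and equate their ItemID entries. Rows 1 and 3 agree on Qty; apply Qty→IName and equate their IName entries. No row becomes fully distinguished — the join is lossy.
Dependency preservation: the restricted closure of {OrderNo, CustID} across the fragments never reaches {ItemID}, so OrderNo, CustID → ItemID cannot be enforced without a join — not preserved.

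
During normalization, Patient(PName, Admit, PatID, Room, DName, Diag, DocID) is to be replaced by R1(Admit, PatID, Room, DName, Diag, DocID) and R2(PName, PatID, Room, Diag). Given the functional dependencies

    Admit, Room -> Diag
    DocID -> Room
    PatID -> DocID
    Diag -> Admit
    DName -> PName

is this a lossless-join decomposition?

Common attributes: R1 ∩ R2 = {PatID, Room, Diag}.
Closure of {PatID, Room, Diag}: PatID → DocID applies, adding DocID; Diag → Admit applies, adding Admit. So (PatID, Room, Diag)⁺ = {Admit, PatID, Room, Diag, DocID}.
The closure contains neither all of R1 = {Admit, PatID, Room, DName, Diag, DocID} nor all of R2 = {PName, PatID, Room, Diag}, so the common attributes are not a superkey of either fragment. The join is lossy.

No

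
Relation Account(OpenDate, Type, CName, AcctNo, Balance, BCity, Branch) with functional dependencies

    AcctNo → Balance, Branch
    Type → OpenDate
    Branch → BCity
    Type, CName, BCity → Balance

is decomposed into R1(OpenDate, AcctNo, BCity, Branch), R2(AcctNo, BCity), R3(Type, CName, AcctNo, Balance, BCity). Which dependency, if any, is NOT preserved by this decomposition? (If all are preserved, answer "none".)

Check Type → OpenDate: no single fragment contains all of {OpenDate, Type}, and the restricted closure of {Type} across the fragments never reaches {OpenDate}.
AcctNo → Balance, Branch is preserved.
Branch → BCity is preserved.
Type, CName, BCity → Balance is preserved.

Type → OpenDate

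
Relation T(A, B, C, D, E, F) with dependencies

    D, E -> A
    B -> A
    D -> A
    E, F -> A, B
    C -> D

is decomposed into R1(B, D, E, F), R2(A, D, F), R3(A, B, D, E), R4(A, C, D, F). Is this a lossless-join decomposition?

No

Chase test. Columns are A, B, C, D, E, F; row i has aⱼ where attribute j ∈ Ri, else bᵢⱼ.
Initial tableau (one row per fragment):
  row 1: b11 a2 b13 a4 a5 a6
  row 2: a1 b22 b23 a4 b25 a6
  row 3: a1 a2 b33 a4 a5 b36
  row 4: a1 b42 a3 a4 b45 a6
Rows 1 and 3 agree on D, E; apply D, E→A and equate their A entries.
No row becomes fully distinguished — the join is lossy.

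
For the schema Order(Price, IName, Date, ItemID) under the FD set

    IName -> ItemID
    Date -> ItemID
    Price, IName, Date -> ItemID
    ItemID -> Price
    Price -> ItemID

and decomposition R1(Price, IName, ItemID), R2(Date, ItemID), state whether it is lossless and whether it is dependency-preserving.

Lossless test: (ItemID)⁺ = {Price, ItemID}, which is a superkey of neither fragment — lossy.
Dependency preservation: Price, IName, Date → ItemID is not contained in any single fragment, but the restricted closure of its left-hand side across the fragments still reaches the right-hand side; the remaining FDs each lie inside some fragment. All dependencies are preserved.

lossy but dependency-preserving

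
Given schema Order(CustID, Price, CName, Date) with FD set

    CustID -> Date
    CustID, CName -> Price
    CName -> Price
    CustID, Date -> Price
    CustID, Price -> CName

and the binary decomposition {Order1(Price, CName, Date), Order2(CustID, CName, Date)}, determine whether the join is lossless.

Common attributes: Order1 ∩ Order2 = {CName, Date}.
Closure of {CName, Date}: CName → Price applies, adding Price. So (CName, Date)⁺ = {Price, CName, Date}.
This closure contains every attribute of Order1, so Order1 ∩ Order2 → Order1. The join is lossless.

Yes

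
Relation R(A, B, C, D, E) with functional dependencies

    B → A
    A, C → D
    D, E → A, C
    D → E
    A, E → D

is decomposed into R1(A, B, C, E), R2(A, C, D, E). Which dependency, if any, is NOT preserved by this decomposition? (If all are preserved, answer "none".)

none

B → A lies within R1.
A, C → D lies within R2.
D, E → A, C lies within R2.
D → E lies within R2.
A, E → D lies within R2.
Every dependency is enforceable on the fragments, so the decomposition is dependency-preserving.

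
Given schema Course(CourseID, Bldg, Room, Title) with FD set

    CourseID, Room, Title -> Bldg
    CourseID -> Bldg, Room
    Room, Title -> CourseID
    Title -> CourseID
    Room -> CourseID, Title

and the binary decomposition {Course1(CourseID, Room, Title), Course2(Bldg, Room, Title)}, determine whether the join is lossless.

Common attributes: Course1 ∩ Course2 = {Room, Title}.
Closure of {Room, Title}: Room, Title → CourseID applies, adding CourseID; CourseID, Room, Title → Bldg applies, adding Bldg. So (Room, Title)⁺ = {CourseID, Bldg, Room, Title}.
This closure contains every attribute of Course1, so Course1 ∩ Course2 → Course1. The join is lossless.

Yes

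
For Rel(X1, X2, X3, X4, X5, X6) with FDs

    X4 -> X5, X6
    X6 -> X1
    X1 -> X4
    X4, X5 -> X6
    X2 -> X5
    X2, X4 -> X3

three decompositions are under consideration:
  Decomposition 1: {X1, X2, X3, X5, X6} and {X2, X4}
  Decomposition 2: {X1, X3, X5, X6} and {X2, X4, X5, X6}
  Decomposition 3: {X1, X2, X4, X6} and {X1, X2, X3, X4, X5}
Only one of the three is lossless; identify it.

Decomposition 1: common = {X2}, closure = {X2, X5} → lossy.
Decomposition 2: common = {X5, X6}, closure = {X1, X4, X5, X6} → lossy.
Decomposition 3: common = {X1, X2, X4}, closure = {X1, X2, X3, X4, X5, X6} → lossless.

Decomposition 3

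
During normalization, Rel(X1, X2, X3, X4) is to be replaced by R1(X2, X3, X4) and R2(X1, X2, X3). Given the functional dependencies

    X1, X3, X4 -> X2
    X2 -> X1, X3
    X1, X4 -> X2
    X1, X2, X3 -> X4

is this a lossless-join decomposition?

Common attributes: R1 ∩ R2 = {X2, X3}.
Closure of {X2, X3}: X2 → X1, X3 applies, adding X1; X1, X2, X3 → X4 applies, adding X4. So (X2, X3)⁺ = {X1, X2, X3, X4}.
This closure contains every attribute of R1, so R1 ∩ R2 → R1. The join is lossless.

Yes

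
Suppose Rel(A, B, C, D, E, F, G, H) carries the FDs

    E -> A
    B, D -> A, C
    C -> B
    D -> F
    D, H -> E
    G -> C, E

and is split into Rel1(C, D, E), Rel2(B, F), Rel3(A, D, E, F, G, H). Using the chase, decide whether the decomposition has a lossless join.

No

Chase test. Columns are A, B, C, D, E, F, G, H; row i has aⱼ where attribute j ∈ Reli, else bᵢⱼ.
Initial tableau (one row per fragment):
  row 1: b11 b12 a3 a4 a5 b16 b17 b18
  row 2: b21 a2 b23 b24 b25 a6 b27 b28
  row 3: a1 b32 b33 a4 a5 a6 a7 a8
Rows 1 and 3 agree on E; apply E→A and equate their A entries.
Rows 1 and 3 agree on D; apply D→F and equate their F entries.
No row becomes fully distinguished — the join is lossy.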